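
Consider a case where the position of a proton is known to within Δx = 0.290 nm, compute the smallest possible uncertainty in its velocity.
108.705 m/s

Using the Heisenberg uncertainty principle and Δp = mΔv:
ΔxΔp ≥ ℏ/2
Δx(mΔv) ≥ ℏ/2

The minimum uncertainty in velocity is:
Δv_min = ℏ/(2mΔx)
Δv_min = (1.055e-34 J·s) / (2 × 1.673e-27 kg × 2.900e-10 m)
Δv_min = 1.087e+02 m/s = 108.705 m/s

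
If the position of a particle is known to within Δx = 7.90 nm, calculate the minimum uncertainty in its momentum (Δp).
6.675 × 10^-27 kg·m/s

Using the Heisenberg uncertainty principle:
ΔxΔp ≥ ℏ/2

The minimum uncertainty in momentum is:
Δp_min = ℏ/(2Δx)
Δp_min = (1.055e-34 J·s) / (2 × 7.900e-09 m)
Δp_min = 6.675e-27 kg·m/s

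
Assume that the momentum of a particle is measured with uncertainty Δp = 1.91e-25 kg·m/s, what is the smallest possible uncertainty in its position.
276.066 pm

Using the Heisenberg uncertainty principle:
ΔxΔp ≥ ℏ/2

The minimum uncertainty in position is:
Δx_min = ℏ/(2Δp)
Δx_min = (1.055e-34 J·s) / (2 × 1.910e-25 kg·m/s)
Δx_min = 2.761e-10 m = 276.066 pm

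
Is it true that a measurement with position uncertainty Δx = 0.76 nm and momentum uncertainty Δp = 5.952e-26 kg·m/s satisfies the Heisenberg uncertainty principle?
No, it violates the uncertainty principle (impossible measurement).

Calculate the product ΔxΔp:
ΔxΔp = (7.600e-10 m) × (5.952e-26 kg·m/s)
ΔxΔp = 4.524e-35 J·s

Compare to the minimum allowed value ℏ/2:
ℏ/2 = 5.273e-35 J·s

Since ΔxΔp = 4.524e-35 J·s < 5.273e-35 J·s = ℏ/2,
the measurement violates the uncertainty principle.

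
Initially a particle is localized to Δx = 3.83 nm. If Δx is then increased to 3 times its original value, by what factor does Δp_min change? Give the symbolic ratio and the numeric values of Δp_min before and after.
Original Δp_min = 1.377 × 10^-26 kg·m/s; new Δp'_min = 4.589 × 10^-27 kg·m/s; ratio Δp'_min/Δp_min = 1/3.

From the uncertainty principle ΔxΔp ≥ ℏ/2, the minimum momentum uncertainty is Δp_min = ℏ/(2Δx).

Original (Δx = 3.83 nm = 3.830e-09 m):
Δp_min = (1.055e-34 J·s)/(2 × 3.830e-09 m) = 1.377e-26 kg·m/s

When Δx → 3Δx:
Δp'_min = ℏ/(2 × 3Δx) = (1/3) × ℏ/(2Δx) = (1/3) × Δp_min
Δp'_min = 1/3 × 1.377e-26 kg·m/s = 4.589e-27 kg·m/s

Since Δp_min ∝ 1/Δx, when Δx is increased to 3 times its original value, Δp_min decreases to 1/3 of its original value.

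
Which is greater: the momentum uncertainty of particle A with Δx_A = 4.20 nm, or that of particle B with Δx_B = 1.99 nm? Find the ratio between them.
Particle B has the larger minimum momentum uncertainty, by a factor of 2.11.

For each particle, the minimum momentum uncertainty is Δp_min = ℏ/(2Δx):

Particle A: Δp_A = ℏ/(2×4.200e-09 m) = 1.255e-26 kg·m/s
Particle B: Δp_B = ℏ/(2×1.990e-09 m) = 2.650e-26 kg·m/s

Ratio: Δp_B/Δp_A = 2.11

Since Δp_min ∝ 1/Δx, the particle with smaller position uncertainty (B) has larger momentum uncertainty.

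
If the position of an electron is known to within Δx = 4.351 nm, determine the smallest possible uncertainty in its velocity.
13.304 km/s

Using the Heisenberg uncertainty principle and Δp = mΔv:
ΔxΔp ≥ ℏ/2
Δx(mΔv) ≥ ℏ/2

The minimum uncertainty in velocity is:
Δv_min = ℏ/(2mΔx)
Δv_min = (1.055e-34 J·s) / (2 × 9.109e-31 kg × 4.351e-09 m)
Δv_min = 1.330e+04 m/s = 13.304 km/s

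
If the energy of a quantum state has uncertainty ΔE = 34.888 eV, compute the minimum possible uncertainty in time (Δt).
9.433 as

Using the energy-time uncertainty principle:
ΔEΔt ≥ ℏ/2

The minimum uncertainty in time is:
Δt_min = ℏ/(2ΔE)
Δt_min = (1.055e-34 J·s) / (2 × 5.590e-18 J)
Δt_min = 9.433e-18 s = 9.433 as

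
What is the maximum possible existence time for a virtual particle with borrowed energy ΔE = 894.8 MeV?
3.678 × 10^-25 s

Using the energy-time uncertainty principle:
ΔEΔt ≥ ℏ/2

For a virtual particle borrowing energy ΔE, the maximum lifetime is:
Δt_max = ℏ/(2ΔE)

Converting energy:
ΔE = 894.8 MeV = 1.434e-10 J

Δt_max = (1.055e-34 J·s) / (2 × 1.434e-10 J)
Δt_max = 3.678e-25 s = 3.678 × 10^-25 s

Virtual particles with higher borrowed energy exist for shorter times.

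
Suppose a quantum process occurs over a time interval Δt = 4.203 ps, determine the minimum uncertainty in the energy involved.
78.303 μeV

Using the energy-time uncertainty principle:
ΔEΔt ≥ ℏ/2

The minimum uncertainty in energy is:
ΔE_min = ℏ/(2Δt)
ΔE_min = (1.055e-34 J·s) / (2 × 4.203e-12 s)
ΔE_min = 1.255e-23 J = 78.303 μeV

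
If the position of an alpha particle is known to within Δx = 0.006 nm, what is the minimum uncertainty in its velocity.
1.323 km/s

Using the Heisenberg uncertainty principle and Δp = mΔv:
ΔxΔp ≥ ℏ/2
Δx(mΔv) ≥ ℏ/2

The minimum uncertainty in velocity is:
Δv_min = ℏ/(2mΔx)
Δv_min = (1.055e-34 J·s) / (2 × 6.645e-27 kg × 6.000e-12 m)
Δv_min = 1.323e+03 m/s = 1.323 km/s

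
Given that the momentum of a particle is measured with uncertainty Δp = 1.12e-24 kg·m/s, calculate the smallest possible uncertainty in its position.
47.079 pm

Using the Heisenberg uncertainty principle:
ΔxΔp ≥ ℏ/2

The minimum uncertainty in position is:
Δx_min = ℏ/(2Δp)
Δx_min = (1.055e-34 J·s) / (2 × 1.120e-24 kg·m/s)
Δx_min = 4.708e-11 m = 47.079 pm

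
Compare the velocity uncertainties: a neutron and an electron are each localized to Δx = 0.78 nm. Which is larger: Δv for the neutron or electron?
The electron has the larger minimum velocity uncertainty, by a ratio of 1838.7.

For both particles, Δp_min = ℏ/(2Δx) = 6.760e-26 kg·m/s (same for both).

The velocity uncertainty is Δv = Δp/m:
- neutron: Δv = 6.760e-26 / 1.675e-27 = 4.036e+01 m/s = 40.360 m/s
- electron: Δv = 6.760e-26 / 9.109e-31 = 7.421e+04 m/s = 74.210 km/s

Ratio: 7.421e+04 / 4.036e+01 = 1838.7

The lighter particle has larger velocity uncertainty because Δv ∝ 1/m.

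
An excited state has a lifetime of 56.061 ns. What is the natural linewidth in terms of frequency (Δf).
1.419 MHz

Using the energy-time uncertainty principle and E = hf:
ΔEΔt ≥ ℏ/2
hΔf·Δt ≥ ℏ/2

The minimum frequency uncertainty is:
Δf = ℏ/(2hτ) = 1/(4πτ)
Δf = 1/(4π × 5.606e-08 s)
Δf = 1.419e+06 Hz = 1.419 MHz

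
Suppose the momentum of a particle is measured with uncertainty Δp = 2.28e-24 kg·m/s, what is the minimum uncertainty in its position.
23.127 pm

Using the Heisenberg uncertainty principle:
ΔxΔp ≥ ℏ/2

The minimum uncertainty in position is:
Δx_min = ℏ/(2Δp)
Δx_min = (1.055e-34 J·s) / (2 × 2.280e-24 kg·m/s)
Δx_min = 2.313e-11 m = 23.127 pm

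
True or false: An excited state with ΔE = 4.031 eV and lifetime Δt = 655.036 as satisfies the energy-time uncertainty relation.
Yes, it satisfies the uncertainty relation.

Calculate the product ΔEΔt:
ΔE = 4.031 eV = 6.458e-19 J
ΔEΔt = (6.458e-19 J) × (6.550e-16 s)
ΔEΔt = 4.230e-34 J·s

Compare to the minimum allowed value ℏ/2:
ℏ/2 = 5.273e-35 J·s

Since ΔEΔt = 4.230e-34 J·s ≥ 5.273e-35 J·s = ℏ/2,
this satisfies the uncertainty relation.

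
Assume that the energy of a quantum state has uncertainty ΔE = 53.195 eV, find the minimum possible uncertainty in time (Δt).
6.187 as

Using the energy-time uncertainty principle:
ΔEΔt ≥ ℏ/2

The minimum uncertainty in time is:
Δt_min = ℏ/(2ΔE)
Δt_min = (1.055e-34 J·s) / (2 × 8.523e-18 J)
Δt_min = 6.187e-18 s = 6.187 as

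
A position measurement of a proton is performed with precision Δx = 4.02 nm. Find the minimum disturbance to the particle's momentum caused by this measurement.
1.312 × 10^-26 kg·m/s

The uncertainty principle implies that measuring position disturbs momentum:
ΔxΔp ≥ ℏ/2

When we measure position with precision Δx, we necessarily introduce a momentum uncertainty:
Δp ≥ ℏ/(2Δx)
Δp_min = (1.055e-34 J·s) / (2 × 4.020e-09 m)
Δp_min = 1.312e-26 kg·m/s

The more precisely we measure position, the greater the momentum disturbance.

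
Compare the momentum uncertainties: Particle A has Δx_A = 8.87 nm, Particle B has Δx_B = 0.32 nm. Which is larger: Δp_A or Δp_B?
Particle B has the larger minimum momentum uncertainty, by a factor of 27.72.

For each particle, the minimum momentum uncertainty is Δp_min = ℏ/(2Δx):

Particle A: Δp_A = ℏ/(2×8.870e-09 m) = 5.945e-27 kg·m/s
Particle B: Δp_B = ℏ/(2×3.200e-10 m) = 1.648e-25 kg·m/s

Ratio: Δp_B/Δp_A = 27.72

Since Δp_min ∝ 1/Δx, the particle with smaller position uncertainty (B) has larger momentum uncertainty.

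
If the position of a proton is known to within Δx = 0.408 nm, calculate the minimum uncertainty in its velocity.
77.266 m/s

Using the Heisenberg uncertainty principle and Δp = mΔv:
ΔxΔp ≥ ℏ/2
Δx(mΔv) ≥ ℏ/2

The minimum uncertainty in velocity is:
Δv_min = ℏ/(2mΔx)
Δv_min = (1.055e-34 J·s) / (2 × 1.673e-27 kg × 4.080e-10 m)
Δv_min = 7.727e+01 m/s = 77.266 m/s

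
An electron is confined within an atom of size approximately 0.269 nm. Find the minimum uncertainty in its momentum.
1.960 × 10^-25 kg·m/s

Using the Heisenberg uncertainty principle:
ΔxΔp ≥ ℏ/2

With Δx ≈ L = 2.690e-10 m (the confinement size):
Δp_min = ℏ/(2Δx)
Δp_min = (1.055e-34 J·s) / (2 × 2.690e-10 m)
Δp_min = 1.960e-25 kg·m/s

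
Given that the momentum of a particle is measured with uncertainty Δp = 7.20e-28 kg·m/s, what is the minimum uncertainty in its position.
73.234 nm

Using the Heisenberg uncertainty principle:
ΔxΔp ≥ ℏ/2

The minimum uncertainty in position is:
Δx_min = ℏ/(2Δp)
Δx_min = (1.055e-34 J·s) / (2 × 7.200e-28 kg·m/s)
Δx_min = 7.323e-08 m = 73.234 nm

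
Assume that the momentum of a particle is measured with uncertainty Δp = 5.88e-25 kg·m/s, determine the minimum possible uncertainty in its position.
89.674 pm

Using the Heisenberg uncertainty principle:
ΔxΔp ≥ ℏ/2

The minimum uncertainty in position is:
Δx_min = ℏ/(2Δp)
Δx_min = (1.055e-34 J·s) / (2 × 5.880e-25 kg·m/s)
Δx_min = 8.967e-11 m = 89.674 pm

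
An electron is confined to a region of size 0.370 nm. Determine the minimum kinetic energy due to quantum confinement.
69.576 meV

Using the uncertainty principle:

1. Position uncertainty: Δx ≈ 3.700e-10 m
2. Minimum momentum uncertainty: Δp = ℏ/(2Δx) = 1.425e-25 kg·m/s
3. Minimum kinetic energy:
   KE = (Δp)²/(2m) = (1.425e-25)²/(2 × 9.109e-31 kg)
   KE = 1.115e-20 J = 69.576 meV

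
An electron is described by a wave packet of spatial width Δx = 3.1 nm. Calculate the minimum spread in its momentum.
1.701 × 10^-26 kg·m/s

For a wave packet, the spatial width Δx and momentum spread Δp are related by the uncertainty principle:
ΔxΔp ≥ ℏ/2

The minimum momentum spread is:
Δp_min = ℏ/(2Δx)
Δp_min = (1.055e-34 J·s) / (2 × 3.100e-09 m)
Δp_min = 1.701e-26 kg·m/s

A wave packet cannot have both a well-defined position and well-defined momentum.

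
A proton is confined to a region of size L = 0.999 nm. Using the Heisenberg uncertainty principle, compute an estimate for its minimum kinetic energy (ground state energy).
5.198 μeV

Using the uncertainty principle to estimate ground state energy:

1. The position uncertainty is approximately the confinement size:
   Δx ≈ L = 9.990e-10 m

2. From ΔxΔp ≥ ℏ/2, the minimum momentum uncertainty is:
   Δp ≈ ℏ/(2L) = 5.278e-26 kg·m/s

3. The kinetic energy is approximately:
   KE ≈ (Δp)²/(2m) = (5.278e-26)²/(2 × 1.673e-27 kg)
   KE ≈ 8.328e-25 J = 5.198 μeV

This is an order-of-magnitude estimate of the ground state energy.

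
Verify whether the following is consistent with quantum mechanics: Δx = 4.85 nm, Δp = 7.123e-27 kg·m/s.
No, it violates the uncertainty principle (impossible measurement).

Calculate the product ΔxΔp:
ΔxΔp = (4.850e-09 m) × (7.123e-27 kg·m/s)
ΔxΔp = 3.455e-35 J·s

Compare to the minimum allowed value ℏ/2:
ℏ/2 = 5.273e-35 J·s

Since ΔxΔp = 3.455e-35 J·s < 5.273e-35 J·s = ℏ/2,
the measurement violates the uncertainty principle.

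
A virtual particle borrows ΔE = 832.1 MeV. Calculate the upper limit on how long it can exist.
3.955 × 10^-25 s

Using the energy-time uncertainty principle:
ΔEΔt ≥ ℏ/2

For a virtual particle borrowing energy ΔE, the maximum lifetime is:
Δt_max = ℏ/(2ΔE)

Converting energy:
ΔE = 832.1 MeV = 1.333e-10 J

Δt_max = (1.055e-34 J·s) / (2 × 1.333e-10 J)
Δt_max = 3.955e-25 s = 3.955 × 10^-25 s

Virtual particles with higher borrowed energy exist for shorter times.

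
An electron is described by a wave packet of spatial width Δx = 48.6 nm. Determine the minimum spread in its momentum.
1.085 × 10^-27 kg·m/s

For a wave packet, the spatial width Δx and momentum spread Δp are related by the uncertainty principle:
ΔxΔp ≥ ℏ/2

The minimum momentum spread is:
Δp_min = ℏ/(2Δx)
Δp_min = (1.055e-34 J·s) / (2 × 4.860e-08 m)
Δp_min = 1.085e-27 kg·m/s

A wave packet cannot have both a well-defined position and well-defined momentum.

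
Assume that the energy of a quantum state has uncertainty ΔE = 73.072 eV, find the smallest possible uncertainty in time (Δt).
4.504 as

Using the energy-time uncertainty principle:
ΔEΔt ≥ ℏ/2

The minimum uncertainty in time is:
Δt_min = ℏ/(2ΔE)
Δt_min = (1.055e-34 J·s) / (2 × 1.171e-17 J)
Δt_min = 4.504e-18 s = 4.504 as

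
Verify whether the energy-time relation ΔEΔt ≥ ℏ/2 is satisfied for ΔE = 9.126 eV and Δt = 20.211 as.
No, it violates the uncertainty relation.

Calculate the product ΔEΔt:
ΔE = 9.126 eV = 1.462e-18 J
ΔEΔt = (1.462e-18 J) × (2.021e-17 s)
ΔEΔt = 2.955e-35 J·s

Compare to the minimum allowed value ℏ/2:
ℏ/2 = 5.273e-35 J·s

Since ΔEΔt = 2.955e-35 J·s < 5.273e-35 J·s = ℏ/2,
this violates the uncertainty relation.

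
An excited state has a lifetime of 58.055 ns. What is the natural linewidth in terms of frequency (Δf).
1.371 MHz

Using the energy-time uncertainty principle and E = hf:
ΔEΔt ≥ ℏ/2
hΔf·Δt ≥ ℏ/2

The minimum frequency uncertainty is:
Δf = ℏ/(2hτ) = 1/(4πτ)
Δf = 1/(4π × 5.805e-08 s)
Δf = 1.371e+06 Hz = 1.371 MHz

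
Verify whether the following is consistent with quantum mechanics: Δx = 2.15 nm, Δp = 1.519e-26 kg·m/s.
No, it violates the uncertainty principle (impossible measurement).

Calculate the product ΔxΔp:
ΔxΔp = (2.150e-09 m) × (1.519e-26 kg·m/s)
ΔxΔp = 3.266e-35 J·s

Compare to the minimum allowed value ℏ/2:
ℏ/2 = 5.273e-35 J·s

Since ΔxΔp = 3.266e-35 J·s < 5.273e-35 J·s = ℏ/2,
the measurement violates the uncertainty principle.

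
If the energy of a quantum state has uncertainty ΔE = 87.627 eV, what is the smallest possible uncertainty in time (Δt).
3.756 as

Using the energy-time uncertainty principle:
ΔEΔt ≥ ℏ/2

The minimum uncertainty in time is:
Δt_min = ℏ/(2ΔE)
Δt_min = (1.055e-34 J·s) / (2 × 1.404e-17 J)
Δt_min = 3.756e-18 s = 3.756 as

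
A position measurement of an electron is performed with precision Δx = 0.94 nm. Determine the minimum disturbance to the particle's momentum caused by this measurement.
5.609 × 10^-26 kg·m/s

The uncertainty principle implies that measuring position disturbs momentum:
ΔxΔp ≥ ℏ/2

When we measure position with precision Δx, we necessarily introduce a momentum uncertainty:
Δp ≥ ℏ/(2Δx)
Δp_min = (1.055e-34 J·s) / (2 × 9.400e-10 m)
Δp_min = 5.609e-26 kg·m/s

The more precisely we measure position, the greater the momentum disturbance.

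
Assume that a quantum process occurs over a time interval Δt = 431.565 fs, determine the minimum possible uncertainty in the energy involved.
762.587 μeV

Using the energy-time uncertainty principle:
ΔEΔt ≥ ℏ/2

The minimum uncertainty in energy is:
ΔE_min = ℏ/(2Δt)
ΔE_min = (1.055e-34 J·s) / (2 × 4.316e-13 s)
ΔE_min = 1.222e-22 J = 762.587 μeV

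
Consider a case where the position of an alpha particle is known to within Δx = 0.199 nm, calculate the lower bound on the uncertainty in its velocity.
39.877 m/s

Using the Heisenberg uncertainty principle and Δp = mΔv:
ΔxΔp ≥ ℏ/2
Δx(mΔv) ≥ ℏ/2

The minimum uncertainty in velocity is:
Δv_min = ℏ/(2mΔx)
Δv_min = (1.055e-34 J·s) / (2 × 6.645e-27 kg × 1.990e-10 m)
Δv_min = 3.988e+01 m/s = 39.877 m/s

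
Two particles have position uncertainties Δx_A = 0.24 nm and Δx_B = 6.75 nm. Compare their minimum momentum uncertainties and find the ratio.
Particle A has the larger minimum momentum uncertainty, by a factor of 28.12.

For each particle, the minimum momentum uncertainty is Δp_min = ℏ/(2Δx):

Particle A: Δp_A = ℏ/(2×2.400e-10 m) = 2.197e-25 kg·m/s
Particle B: Δp_B = ℏ/(2×6.750e-09 m) = 7.812e-27 kg·m/s

Ratio: Δp_A/Δp_B = 28.12

Since Δp_min ∝ 1/Δx, the particle with smaller position uncertainty (A) has larger momentum uncertainty.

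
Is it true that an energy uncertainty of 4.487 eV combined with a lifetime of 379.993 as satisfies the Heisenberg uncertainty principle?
Yes, it satisfies the uncertainty relation.

Calculate the product ΔEΔt:
ΔE = 4.487 eV = 7.189e-19 J
ΔEΔt = (7.189e-19 J) × (3.800e-16 s)
ΔEΔt = 2.732e-34 J·s

Compare to the minimum allowed value ℏ/2:
ℏ/2 = 5.273e-35 J·s

Since ΔEΔt = 2.732e-34 J·s ≥ 5.273e-35 J·s = ℏ/2,
this satisfies the uncertainty relation.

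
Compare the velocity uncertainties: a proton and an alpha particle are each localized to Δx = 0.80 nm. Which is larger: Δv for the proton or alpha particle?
The proton has the larger minimum velocity uncertainty, by a ratio of 4.0.

For both particles, Δp_min = ℏ/(2Δx) = 6.591e-26 kg·m/s (same for both).

The velocity uncertainty is Δv = Δp/m:
- proton: Δv = 6.591e-26 / 1.673e-27 = 3.941e+01 m/s = 39.406 m/s
- alpha particle: Δv = 6.591e-26 / 6.645e-27 = 9.919e+00 m/s = 9.919 m/s

Ratio: 3.941e+01 / 9.919e+00 = 4.0

The lighter particle has larger velocity uncertainty because Δv ∝ 1/m.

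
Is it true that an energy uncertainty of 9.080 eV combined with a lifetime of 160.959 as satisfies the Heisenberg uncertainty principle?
Yes, it satisfies the uncertainty relation.

Calculate the product ΔEΔt:
ΔE = 9.080 eV = 1.455e-18 J
ΔEΔt = (1.455e-18 J) × (1.610e-16 s)
ΔEΔt = 2.342e-34 J·s

Compare to the minimum allowed value ℏ/2:
ℏ/2 = 5.273e-35 J·s

Since ΔEΔt = 2.342e-34 J·s ≥ 5.273e-35 J·s = ℏ/2,
this satisfies the uncertainty relation.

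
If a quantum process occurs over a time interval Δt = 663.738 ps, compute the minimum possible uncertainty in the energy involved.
495.837 neV

Using the energy-time uncertainty principle:
ΔEΔt ≥ ℏ/2

The minimum uncertainty in energy is:
ΔE_min = ℏ/(2Δt)
ΔE_min = (1.055e-34 J·s) / (2 × 6.637e-10 s)
ΔE_min = 7.944e-26 J = 495.837 neV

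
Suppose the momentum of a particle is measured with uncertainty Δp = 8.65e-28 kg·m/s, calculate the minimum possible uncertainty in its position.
60.958 nm

Using the Heisenberg uncertainty principle:
ΔxΔp ≥ ℏ/2

The minimum uncertainty in position is:
Δx_min = ℏ/(2Δp)
Δx_min = (1.055e-34 J·s) / (2 × 8.650e-28 kg·m/s)
Δx_min = 6.096e-08 m = 60.958 nm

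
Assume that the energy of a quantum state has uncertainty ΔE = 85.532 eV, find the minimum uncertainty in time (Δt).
3.848 as

Using the energy-time uncertainty principle:
ΔEΔt ≥ ℏ/2

The minimum uncertainty in time is:
Δt_min = ℏ/(2ΔE)
Δt_min = (1.055e-34 J·s) / (2 × 1.370e-17 J)
Δt_min = 3.848e-18 s = 3.848 as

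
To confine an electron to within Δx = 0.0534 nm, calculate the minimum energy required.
3.340 eV

Localizing a particle requires giving it sufficient momentum uncertainty:

1. From uncertainty principle: Δp ≥ ℏ/(2Δx)
   Δp_min = (1.055e-34 J·s) / (2 × 5.340e-11 m)
   Δp_min = 9.874e-25 kg·m/s

2. This momentum uncertainty corresponds to kinetic energy:
   KE ≈ (Δp)²/(2m) = (9.874e-25)²/(2 × 9.109e-31 kg)
   KE = 5.352e-19 J = 3.340 eV

Tighter localization requires more energy.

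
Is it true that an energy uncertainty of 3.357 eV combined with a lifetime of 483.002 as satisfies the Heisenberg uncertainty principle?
Yes, it satisfies the uncertainty relation.

Calculate the product ΔEΔt:
ΔE = 3.357 eV = 5.379e-19 J
ΔEΔt = (5.379e-19 J) × (4.830e-16 s)
ΔEΔt = 2.598e-34 J·s

Compare to the minimum allowed value ℏ/2:
ℏ/2 = 5.273e-35 J·s

Since ΔEΔt = 2.598e-34 J·s ≥ 5.273e-35 J·s = ℏ/2,
this satisfies the uncertainty relation.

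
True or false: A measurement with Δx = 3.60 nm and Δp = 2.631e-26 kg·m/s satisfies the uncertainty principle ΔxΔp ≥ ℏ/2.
Yes, it satisfies the uncertainty principle.

Calculate the product ΔxΔp:
ΔxΔp = (3.600e-09 m) × (2.631e-26 kg·m/s)
ΔxΔp = 9.472e-35 J·s

Compare to the minimum allowed value ℏ/2:
ℏ/2 = 5.273e-35 J·s

Since ΔxΔp = 9.472e-35 J·s ≥ 5.273e-35 J·s = ℏ/2,
the measurement satisfies the uncertainty principle.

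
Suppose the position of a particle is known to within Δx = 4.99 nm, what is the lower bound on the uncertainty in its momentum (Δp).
1.057 × 10^-26 kg·m/s

Using the Heisenberg uncertainty principle:
ΔxΔp ≥ ℏ/2

The minimum uncertainty in momentum is:
Δp_min = ℏ/(2Δx)
Δp_min = (1.055e-34 J·s) / (2 × 4.990e-09 m)
Δp_min = 1.057e-26 kg·m/s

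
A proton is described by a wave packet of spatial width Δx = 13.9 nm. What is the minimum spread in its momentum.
3.793 × 10^-27 kg·m/s

For a wave packet, the spatial width Δx and momentum spread Δp are related by the uncertainty principle:
ΔxΔp ≥ ℏ/2

The minimum momentum spread is:
Δp_min = ℏ/(2Δx)
Δp_min = (1.055e-34 J·s) / (2 × 1.390e-08 m)
Δp_min = 3.793e-27 kg·m/s

A wave packet cannot have both a well-defined position and well-defined momentum.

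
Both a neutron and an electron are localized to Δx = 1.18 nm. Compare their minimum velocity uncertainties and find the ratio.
The electron has the larger minimum velocity uncertainty, by a ratio of 1838.7.

For both particles, Δp_min = ℏ/(2Δx) = 4.469e-26 kg·m/s (same for both).

The velocity uncertainty is Δv = Δp/m:
- neutron: Δv = 4.469e-26 / 1.675e-27 = 2.668e+01 m/s = 26.679 m/s
- electron: Δv = 4.469e-26 / 9.109e-31 = 4.905e+04 m/s = 49.054 km/s

Ratio: 4.905e+04 / 2.668e+01 = 1838.7

The lighter particle has larger velocity uncertainty because Δv ∝ 1/m.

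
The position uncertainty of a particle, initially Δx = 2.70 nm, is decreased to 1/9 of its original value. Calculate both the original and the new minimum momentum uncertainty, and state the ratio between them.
Original Δp_min = 1.953 × 10^-26 kg·m/s; new Δp'_min = 1.758 × 10^-25 kg·m/s; ratio Δp'_min/Δp_min = 9.

From the uncertainty principle ΔxΔp ≥ ℏ/2, the minimum momentum uncertainty is Δp_min = ℏ/(2Δx).

Original (Δx = 2.70 nm = 2.700e-09 m):
Δp_min = (1.055e-34 J·s)/(2 × 2.700e-09 m) = 1.953e-26 kg·m/s

When Δx → (1/9)Δx:
Δp'_min = ℏ/(2 × (1/9)Δx) = 9 × ℏ/(2Δx) = 9 × Δp_min
Δp'_min = 9 × 1.953e-26 kg·m/s = 1.758e-25 kg·m/s

Since Δp_min ∝ 1/Δx, when Δx is decreased to 1/9 of its original value, Δp_min increases to 9 times its original value.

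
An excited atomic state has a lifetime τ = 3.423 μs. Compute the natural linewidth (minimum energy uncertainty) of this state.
96.145 peV

Using the energy-time uncertainty principle:
ΔEΔt ≥ ℏ/2

The lifetime τ represents the time uncertainty Δt.
The natural linewidth (minimum energy uncertainty) is:

ΔE = ℏ/(2τ)
ΔE = (1.055e-34 J·s) / (2 × 3.423e-06 s)
ΔE = 1.540e-29 J = 96.145 peV

This natural linewidth limits the precision of spectroscopic measurements.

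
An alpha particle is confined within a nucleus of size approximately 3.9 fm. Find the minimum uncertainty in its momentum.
1.352 × 10^-20 kg·m/s

Using the Heisenberg uncertainty principle:
ΔxΔp ≥ ℏ/2

With Δx ≈ L = 3.900e-15 m (the confinement size):
Δp_min = ℏ/(2Δx)
Δp_min = (1.055e-34 J·s) / (2 × 3.900e-15 m)
Δp_min = 1.352e-20 kg·m/s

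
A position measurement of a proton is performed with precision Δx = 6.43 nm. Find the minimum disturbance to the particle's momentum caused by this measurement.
8.200 × 10^-27 kg·m/s

The uncertainty principle implies that measuring position disturbs momentum:
ΔxΔp ≥ ℏ/2

When we measure position with precision Δx, we necessarily introduce a momentum uncertainty:
Δp ≥ ℏ/(2Δx)
Δp_min = (1.055e-34 J·s) / (2 × 6.430e-09 m)
Δp_min = 8.200e-27 kg·m/s

The more precisely we measure position, the greater the momentum disturbance.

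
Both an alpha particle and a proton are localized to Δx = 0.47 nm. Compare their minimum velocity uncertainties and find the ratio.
The proton has the larger minimum velocity uncertainty, by a ratio of 4.0.

For both particles, Δp_min = ℏ/(2Δx) = 1.122e-25 kg·m/s (same for both).

The velocity uncertainty is Δv = Δp/m:
- alpha particle: Δv = 1.122e-25 / 6.645e-27 = 1.688e+01 m/s = 16.884 m/s
- proton: Δv = 1.122e-25 / 1.673e-27 = 6.707e+01 m/s = 67.073 m/s

Ratio: 6.707e+01 / 1.688e+01 = 4.0

The lighter particle has larger velocity uncertainty because Δv ∝ 1/m.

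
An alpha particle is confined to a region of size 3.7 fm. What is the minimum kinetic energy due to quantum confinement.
95.384 keV

Using the uncertainty principle:

1. Position uncertainty: Δx ≈ 3.700e-15 m
2. Minimum momentum uncertainty: Δp = ℏ/(2Δx) = 1.425e-20 kg·m/s
3. Minimum kinetic energy:
   KE = (Δp)²/(2m) = (1.425e-20)²/(2 × 6.645e-27 kg)
   KE = 1.528e-14 J = 95.384 keV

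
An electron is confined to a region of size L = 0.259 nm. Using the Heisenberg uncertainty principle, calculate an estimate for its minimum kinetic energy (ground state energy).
141.992 meV

Using the uncertainty principle to estimate ground state energy:

1. The position uncertainty is approximately the confinement size:
   Δx ≈ L = 2.590e-10 m

2. From ΔxΔp ≥ ℏ/2, the minimum momentum uncertainty is:
   Δp ≈ ℏ/(2L) = 2.036e-25 kg·m/s

3. The kinetic energy is approximately:
   KE ≈ (Δp)²/(2m) = (2.036e-25)²/(2 × 9.109e-31 kg)
   KE ≈ 2.275e-20 J = 141.992 meV

This is an order-of-magnitude estimate of the ground state energy.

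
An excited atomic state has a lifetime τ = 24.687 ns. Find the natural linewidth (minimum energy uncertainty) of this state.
13.331 neV

Using the energy-time uncertainty principle:
ΔEΔt ≥ ℏ/2

The lifetime τ represents the time uncertainty Δt.
The natural linewidth (minimum energy uncertainty) is:

ΔE = ℏ/(2τ)
ΔE = (1.055e-34 J·s) / (2 × 2.469e-08 s)
ΔE = 2.136e-27 J = 13.331 neV

This natural linewidth limits the precision of spectroscopic measurements.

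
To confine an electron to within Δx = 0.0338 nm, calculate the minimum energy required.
8.337 eV

Localizing a particle requires giving it sufficient momentum uncertainty:

1. From uncertainty principle: Δp ≥ ℏ/(2Δx)
   Δp_min = (1.055e-34 J·s) / (2 × 3.380e-11 m)
   Δp_min = 1.560e-24 kg·m/s

2. This momentum uncertainty corresponds to kinetic energy:
   KE ≈ (Δp)²/(2m) = (1.560e-24)²/(2 × 9.109e-31 kg)
   KE = 1.336e-18 J = 8.337 eV

Tighter localization requires more energy.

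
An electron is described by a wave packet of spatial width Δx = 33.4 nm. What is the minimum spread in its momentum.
1.579 × 10^-27 kg·m/s

For a wave packet, the spatial width Δx and momentum spread Δp are related by the uncertainty principle:
ΔxΔp ≥ ℏ/2

The minimum momentum spread is:
Δp_min = ℏ/(2Δx)
Δp_min = (1.055e-34 J·s) / (2 × 3.340e-08 m)
Δp_min = 1.579e-27 kg·m/s

A wave packet cannot have both a well-defined position and well-defined momentum.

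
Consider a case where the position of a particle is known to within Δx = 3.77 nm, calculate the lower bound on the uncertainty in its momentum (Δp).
1.399 × 10^-26 kg·m/s

Using the Heisenberg uncertainty principle:
ΔxΔp ≥ ℏ/2

The minimum uncertainty in momentum is:
Δp_min = ℏ/(2Δx)
Δp_min = (1.055e-34 J·s) / (2 × 3.770e-09 m)
Δp_min = 1.399e-26 kg·m/s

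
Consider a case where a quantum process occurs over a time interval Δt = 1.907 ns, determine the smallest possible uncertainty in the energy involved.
172.578 neV

Using the energy-time uncertainty principle:
ΔEΔt ≥ ℏ/2

The minimum uncertainty in energy is:
ΔE_min = ℏ/(2Δt)
ΔE_min = (1.055e-34 J·s) / (2 × 1.907e-09 s)
ΔE_min = 2.765e-26 J = 172.578 neV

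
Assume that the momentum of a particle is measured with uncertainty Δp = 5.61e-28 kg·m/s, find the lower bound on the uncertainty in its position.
93.990 nm

Using the Heisenberg uncertainty principle:
ΔxΔp ≥ ℏ/2

The minimum uncertainty in position is:
Δx_min = ℏ/(2Δp)
Δx_min = (1.055e-34 J·s) / (2 × 5.610e-28 kg·m/s)
Δx_min = 9.399e-08 m = 93.990 nm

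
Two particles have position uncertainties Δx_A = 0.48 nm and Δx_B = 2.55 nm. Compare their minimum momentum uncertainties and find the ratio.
Particle A has the larger minimum momentum uncertainty, by a factor of 5.31.

For each particle, the minimum momentum uncertainty is Δp_min = ℏ/(2Δx):

Particle A: Δp_A = ℏ/(2×4.800e-10 m) = 1.099e-25 kg·m/s
Particle B: Δp_B = ℏ/(2×2.550e-09 m) = 2.068e-26 kg·m/s

Ratio: Δp_A/Δp_B = 5.31

Since Δp_min ∝ 1/Δx, the particle with smaller position uncertainty (A) has larger momentum uncertainty.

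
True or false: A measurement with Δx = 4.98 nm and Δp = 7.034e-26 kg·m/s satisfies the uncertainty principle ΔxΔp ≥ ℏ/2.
Yes, it satisfies the uncertainty principle.

Calculate the product ΔxΔp:
ΔxΔp = (4.980e-09 m) × (7.034e-26 kg·m/s)
ΔxΔp = 3.503e-34 J·s

Compare to the minimum allowed value ℏ/2:
ℏ/2 = 5.273e-35 J·s

Since ΔxΔp = 3.503e-34 J·s ≥ 5.273e-35 J·s = ℏ/2,
the measurement satisfies the uncertainty principle.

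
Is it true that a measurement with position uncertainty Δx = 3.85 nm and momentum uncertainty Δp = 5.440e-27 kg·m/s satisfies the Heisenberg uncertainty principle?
No, it violates the uncertainty principle (impossible measurement).

Calculate the product ΔxΔp:
ΔxΔp = (3.850e-09 m) × (5.440e-27 kg·m/s)
ΔxΔp = 2.094e-35 J·s

Compare to the minimum allowed value ℏ/2:
ℏ/2 = 5.273e-35 J·s

Since ΔxΔp = 2.094e-35 J·s < 5.273e-35 J·s = ℏ/2,
the measurement violates the uncertainty principle.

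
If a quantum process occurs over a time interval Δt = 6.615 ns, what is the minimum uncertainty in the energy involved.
49.751 neV

Using the energy-time uncertainty principle:
ΔEΔt ≥ ℏ/2

The minimum uncertainty in energy is:
ΔE_min = ℏ/(2Δt)
ΔE_min = (1.055e-34 J·s) / (2 × 6.615e-09 s)
ΔE_min = 7.971e-27 J = 49.751 neV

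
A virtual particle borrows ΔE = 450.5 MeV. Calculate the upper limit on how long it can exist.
7.305 × 10^-25 s

Using the energy-time uncertainty principle:
ΔEΔt ≥ ℏ/2

For a virtual particle borrowing energy ΔE, the maximum lifetime is:
Δt_max = ℏ/(2ΔE)

Converting energy:
ΔE = 450.5 MeV = 7.218e-11 J

Δt_max = (1.055e-34 J·s) / (2 × 7.218e-11 J)
Δt_max = 7.305e-25 s = 7.305 × 10^-25 s

Virtual particles with higher borrowed energy exist for shorter times.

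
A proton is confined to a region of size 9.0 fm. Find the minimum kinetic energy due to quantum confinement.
64.043 keV

Using the uncertainty principle:

1. Position uncertainty: Δx ≈ 9.000e-15 m
2. Minimum momentum uncertainty: Δp = ℏ/(2Δx) = 5.859e-21 kg·m/s
3. Minimum kinetic energy:
   KE = (Δp)²/(2m) = (5.859e-21)²/(2 × 1.673e-27 kg)
   KE = 1.026e-14 J = 64.043 keV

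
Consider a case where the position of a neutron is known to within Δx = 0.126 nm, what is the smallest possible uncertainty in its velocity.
249.850 m/s

Using the Heisenberg uncertainty principle and Δp = mΔv:
ΔxΔp ≥ ℏ/2
Δx(mΔv) ≥ ℏ/2

The minimum uncertainty in velocity is:
Δv_min = ℏ/(2mΔx)
Δv_min = (1.055e-34 J·s) / (2 × 1.675e-27 kg × 1.260e-10 m)
Δv_min = 2.499e+02 m/s = 249.850 m/s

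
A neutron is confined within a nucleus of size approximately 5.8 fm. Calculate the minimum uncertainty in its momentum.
9.091 × 10^-21 kg·m/s

Using the Heisenberg uncertainty principle:
ΔxΔp ≥ ℏ/2

With Δx ≈ L = 5.800e-15 m (the confinement size):
Δp_min = ℏ/(2Δx)
Δp_min = (1.055e-34 J·s) / (2 × 5.800e-15 m)
Δp_min = 9.091e-21 kg·m/s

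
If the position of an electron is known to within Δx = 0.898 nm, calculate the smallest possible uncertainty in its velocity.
64.459 km/s

Using the Heisenberg uncertainty principle and Δp = mΔv:
ΔxΔp ≥ ℏ/2
Δx(mΔv) ≥ ℏ/2

The minimum uncertainty in velocity is:
Δv_min = ℏ/(2mΔx)
Δv_min = (1.055e-34 J·s) / (2 × 9.109e-31 kg × 8.980e-10 m)
Δv_min = 6.446e+04 m/s = 64.459 km/s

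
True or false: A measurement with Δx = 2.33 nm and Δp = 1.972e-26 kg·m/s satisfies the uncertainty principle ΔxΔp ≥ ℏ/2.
No, it violates the uncertainty principle (impossible measurement).

Calculate the product ΔxΔp:
ΔxΔp = (2.330e-09 m) × (1.972e-26 kg·m/s)
ΔxΔp = 4.595e-35 J·s

Compare to the minimum allowed value ℏ/2:
ℏ/2 = 5.273e-35 J·s

Since ΔxΔp = 4.595e-35 J·s < 5.273e-35 J·s = ℏ/2,
the measurement violates the uncertainty principle.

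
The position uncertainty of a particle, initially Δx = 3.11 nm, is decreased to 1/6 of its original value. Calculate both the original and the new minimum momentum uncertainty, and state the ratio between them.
Original Δp_min = 1.695 × 10^-26 kg·m/s; new Δp'_min = 1.017 × 10^-25 kg·m/s; ratio Δp'_min/Δp_min = 6.

From the uncertainty principle ΔxΔp ≥ ℏ/2, the minimum momentum uncertainty is Δp_min = ℏ/(2Δx).

Original (Δx = 3.11 nm = 3.110e-09 m):
Δp_min = (1.055e-34 J·s)/(2 × 3.110e-09 m) = 1.695e-26 kg·m/s

When Δx → (1/6)Δx:
Δp'_min = ℏ/(2 × (1/6)Δx) = 6 × ℏ/(2Δx) = 6 × Δp_min
Δp'_min = 6 × 1.695e-26 kg·m/s = 1.017e-25 kg·m/s

Since Δp_min ∝ 1/Δx, when Δx is decreased to 1/6 of its original value, Δp_min increases to 6 times its original value.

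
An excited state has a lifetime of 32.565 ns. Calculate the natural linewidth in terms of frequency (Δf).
2.444 MHz

Using the energy-time uncertainty principle and E = hf:
ΔEΔt ≥ ℏ/2
hΔf·Δt ≥ ℏ/2

The minimum frequency uncertainty is:
Δf = ℏ/(2hτ) = 1/(4πτ)
Δf = 1/(4π × 3.257e-08 s)
Δf = 2.444e+06 Hz = 2.444 MHz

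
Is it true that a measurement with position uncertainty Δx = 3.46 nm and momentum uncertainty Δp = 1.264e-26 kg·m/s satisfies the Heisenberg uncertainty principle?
No, it violates the uncertainty principle (impossible measurement).

Calculate the product ΔxΔp:
ΔxΔp = (3.460e-09 m) × (1.264e-26 kg·m/s)
ΔxΔp = 4.373e-35 J·s

Compare to the minimum allowed value ℏ/2:
ℏ/2 = 5.273e-35 J·s

Since ΔxΔp = 4.373e-35 J·s < 5.273e-35 J·s = ℏ/2,
the measurement violates the uncertainty principle.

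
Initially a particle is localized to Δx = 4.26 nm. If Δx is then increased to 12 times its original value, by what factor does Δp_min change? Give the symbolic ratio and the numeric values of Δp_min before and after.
Original Δp_min = 1.238 × 10^-26 kg·m/s; new Δp'_min = 1.031 × 10^-27 kg·m/s; ratio Δp'_min/Δp_min = 1/12.

From the uncertainty principle ΔxΔp ≥ ℏ/2, the minimum momentum uncertainty is Δp_min = ℏ/(2Δx).

Original (Δx = 4.26 nm = 4.260e-09 m):
Δp_min = (1.055e-34 J·s)/(2 × 4.260e-09 m) = 1.238e-26 kg·m/s

When Δx → 12Δx:
Δp'_min = ℏ/(2 × 12Δx) = (1/12) × ℏ/(2Δx) = (1/12) × Δp_min
Δp'_min = 1/12 × 1.238e-26 kg·m/s = 1.031e-27 kg·m/s

Since Δp_min ∝ 1/Δx, when Δx is increased to 12 times its original value, Δp_min decreases to 1/12 of its original value.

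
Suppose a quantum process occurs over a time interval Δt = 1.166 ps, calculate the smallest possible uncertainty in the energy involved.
282.252 μeV

Using the energy-time uncertainty principle:
ΔEΔt ≥ ℏ/2

The minimum uncertainty in energy is:
ΔE_min = ℏ/(2Δt)
ΔE_min = (1.055e-34 J·s) / (2 × 1.166e-12 s)
ΔE_min = 4.522e-23 J = 282.252 μeV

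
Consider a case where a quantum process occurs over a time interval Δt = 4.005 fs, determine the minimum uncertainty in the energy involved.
82.174 meV

Using the energy-time uncertainty principle:
ΔEΔt ≥ ℏ/2

The minimum uncertainty in energy is:
ΔE_min = ℏ/(2Δt)
ΔE_min = (1.055e-34 J·s) / (2 × 4.005e-15 s)
ΔE_min = 1.317e-20 J = 82.174 meV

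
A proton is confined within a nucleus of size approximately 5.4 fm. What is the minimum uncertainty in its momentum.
9.765 × 10^-21 kg·m/s

Using the Heisenberg uncertainty principle:
ΔxΔp ≥ ℏ/2

With Δx ≈ L = 5.400e-15 m (the confinement size):
Δp_min = ℏ/(2Δx)
Δp_min = (1.055e-34 J·s) / (2 × 5.400e-15 m)
Δp_min = 9.765e-21 kg·m/s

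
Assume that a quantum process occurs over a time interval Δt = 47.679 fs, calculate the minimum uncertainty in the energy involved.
6.903 meV

Using the energy-time uncertainty principle:
ΔEΔt ≥ ℏ/2

The minimum uncertainty in energy is:
ΔE_min = ℏ/(2Δt)
ΔE_min = (1.055e-34 J·s) / (2 × 4.768e-14 s)
ΔE_min = 1.106e-21 J = 6.903 meV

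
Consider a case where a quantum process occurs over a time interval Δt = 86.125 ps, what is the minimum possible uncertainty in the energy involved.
3.821 μeV

Using the energy-time uncertainty principle:
ΔEΔt ≥ ℏ/2

The minimum uncertainty in energy is:
ΔE_min = ℏ/(2Δt)
ΔE_min = (1.055e-34 J·s) / (2 × 8.612e-11 s)
ΔE_min = 6.122e-25 J = 3.821 μeV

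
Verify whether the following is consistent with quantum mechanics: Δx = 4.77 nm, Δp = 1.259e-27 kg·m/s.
No, it violates the uncertainty principle (impossible measurement).

Calculate the product ΔxΔp:
ΔxΔp = (4.770e-09 m) × (1.259e-27 kg·m/s)
ΔxΔp = 6.005e-36 J·s

Compare to the minimum allowed value ℏ/2:
ℏ/2 = 5.273e-35 J·s

Since ΔxΔp = 6.005e-36 J·s < 5.273e-35 J·s = ℏ/2,
the measurement violates the uncertainty principle.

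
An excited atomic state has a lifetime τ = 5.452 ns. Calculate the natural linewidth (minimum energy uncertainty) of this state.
60.364 neV

Using the energy-time uncertainty principle:
ΔEΔt ≥ ℏ/2

The lifetime τ represents the time uncertainty Δt.
The natural linewidth (minimum energy uncertainty) is:

ΔE = ℏ/(2τ)
ΔE = (1.055e-34 J·s) / (2 × 5.452e-09 s)
ΔE = 9.671e-27 J = 60.364 neV

This natural linewidth limits the precision of spectroscopic measurements.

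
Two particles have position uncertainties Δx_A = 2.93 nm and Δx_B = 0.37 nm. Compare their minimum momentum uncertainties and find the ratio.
Particle B has the larger minimum momentum uncertainty, by a factor of 7.92.

For each particle, the minimum momentum uncertainty is Δp_min = ℏ/(2Δx):

Particle A: Δp_A = ℏ/(2×2.930e-09 m) = 1.800e-26 kg·m/s
Particle B: Δp_B = ℏ/(2×3.700e-10 m) = 1.425e-25 kg·m/s

Ratio: Δp_B/Δp_A = 7.92

Since Δp_min ∝ 1/Δx, the particle with smaller position uncertainty (B) has larger momentum uncertainty.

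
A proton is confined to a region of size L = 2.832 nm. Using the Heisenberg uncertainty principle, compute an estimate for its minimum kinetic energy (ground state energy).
646.796 neV

Using the uncertainty principle to estimate ground state energy:

1. The position uncertainty is approximately the confinement size:
   Δx ≈ L = 2.832e-09 m

2. From ΔxΔp ≥ ℏ/2, the minimum momentum uncertainty is:
   Δp ≈ ℏ/(2L) = 1.862e-26 kg·m/s

3. The kinetic energy is approximately:
   KE ≈ (Δp)²/(2m) = (1.862e-26)²/(2 × 1.673e-27 kg)
   KE ≈ 1.036e-25 J = 646.796 neV

This is an order-of-magnitude estimate of the ground state energy.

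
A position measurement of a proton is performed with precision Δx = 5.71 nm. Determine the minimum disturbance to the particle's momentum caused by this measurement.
9.234 × 10^-27 kg·m/s

The uncertainty principle implies that measuring position disturbs momentum:
ΔxΔp ≥ ℏ/2

When we measure position with precision Δx, we necessarily introduce a momentum uncertainty:
Δp ≥ ℏ/(2Δx)
Δp_min = (1.055e-34 J·s) / (2 × 5.710e-09 m)
Δp_min = 9.234e-27 kg·m/s

The more precisely we measure position, the greater the momentum disturbance.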